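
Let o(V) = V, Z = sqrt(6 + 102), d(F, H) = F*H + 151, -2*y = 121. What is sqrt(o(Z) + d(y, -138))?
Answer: sqrt(8500 + 6*sqrt(3)) ≈ 92.252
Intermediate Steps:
y = -121/2 (y = -1/2*121 = -121/2 ≈ -60.500)
d(F, H) = 151 + F*H
Z = 6*sqrt(3) (Z = sqrt(108) = 6*sqrt(3) ≈ 10.392)
sqrt(o(Z) + d(y, -138)) = sqrt(6*sqrt(3) + (151 - 121/2*(-138))) = sqrt(6*sqrt(3) + (151 + 8349)) = sqrt(6*sqrt(3) + 8500) = sqrt(8500 + 6*sqrt(3))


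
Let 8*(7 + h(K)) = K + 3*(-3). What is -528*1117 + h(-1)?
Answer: -2359137/4 ≈ -5.8978e+5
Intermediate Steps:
h(K) = -65/8 + K/8 (h(K) = -7 + (K + 3*(-3))/8 = -7 + (K - 9)/8 = -7 + (-9 + K)/8 = -7 + (-9/8 + K/8) = -65/8 + K/8)
-528*1117 + h(-1) = -528*1117 + (-65/8 + (⅛)*(-1)) = -589776 + (-65/8 - ⅛) = -589776 - 33/4 = -2359137/4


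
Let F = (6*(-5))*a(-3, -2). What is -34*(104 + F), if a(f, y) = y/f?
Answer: -2856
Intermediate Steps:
F = -20 (F = (6*(-5))*(-2/(-3)) = -(-60)*(-1)/3 = -30*2/3 = -20)
-34*(104 + F) = -34*(104 - 20) = -34*84 = -2856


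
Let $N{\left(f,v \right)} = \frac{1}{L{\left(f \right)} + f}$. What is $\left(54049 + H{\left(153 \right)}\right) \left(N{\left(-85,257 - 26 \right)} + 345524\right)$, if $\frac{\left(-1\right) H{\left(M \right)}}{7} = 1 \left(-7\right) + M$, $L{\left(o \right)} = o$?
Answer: $\frac{3114757142133}{170} \approx 1.8322 \cdot 10^{10}$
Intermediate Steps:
$H{\left(M \right)} = 49 - 7 M$ ($H{\left(M \right)} = - 7 \left(1 \left(-7\right) + M\right) = - 7 \left(-7 + M\right) = 49 - 7 M$)
$N{\left(f,v \right)} = \frac{1}{2 f}$ ($N{\left(f,v \right)} = \frac{1}{f + f} = \frac{1}{2 f}$)
$\left(54049 + H{\left(153 \right)}\right) \left(N{\left(-85,257 - 26 \right)} + 345524\right) = \left(54049 + \left(49 - 1071\right)\right) \left(\frac{1}{2 \left(-85\right)} + 345524\right) = \left(54049 + \left(49 - 1071\right)\right) \left(\frac{1}{2} \left(- \frac{1}{85}\right) + 345524\right) = \left(54049 - 1022\right) \left(- \frac{1}{170} + 345524\right) = 53027 \cdot \frac{58739079}{170} = \frac{3114757142133}{170}$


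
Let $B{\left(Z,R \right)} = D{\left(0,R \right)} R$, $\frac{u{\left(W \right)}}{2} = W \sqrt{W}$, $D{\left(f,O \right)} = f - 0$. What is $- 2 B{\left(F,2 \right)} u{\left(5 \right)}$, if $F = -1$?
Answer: $0$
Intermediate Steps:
$D{\left(f,O \right)} = f$ ($D{\left(f,O \right)} = f + 0 = f$)
$u{\left(W \right)} = 2 W^{\frac{3}{2}}$ ($u{\left(W \right)} = 2 W \sqrt{W} = 2 W^{\frac{3}{2}}$)
$B{\left(Z,R \right)} = 0$ ($B{\left(Z,R \right)} = 0 R = 0$)
$- 2 B{\left(F,2 \right)} u{\left(5 \right)} = \left(-2\right) 0 \cdot 2 \cdot 5^{\frac{3}{2}} = 0 \cdot 2 \cdot 5 \sqrt{5} = 0 \cdot 10 \sqrt{5} = 0$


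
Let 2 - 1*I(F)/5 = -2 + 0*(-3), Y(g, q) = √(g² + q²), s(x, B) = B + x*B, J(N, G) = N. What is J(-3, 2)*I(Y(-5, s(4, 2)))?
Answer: -60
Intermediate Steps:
s(x, B) = B + B*x
I(F) = 20 (I(F) = 10 - 5*(-2 + 0*(-3)) = 10 - 5*(-2 + 0) = 10 - 5*(-2) = 10 + 10 = 20)
J(-3, 2)*I(Y(-5, s(4, 2))) = -3*20 = -60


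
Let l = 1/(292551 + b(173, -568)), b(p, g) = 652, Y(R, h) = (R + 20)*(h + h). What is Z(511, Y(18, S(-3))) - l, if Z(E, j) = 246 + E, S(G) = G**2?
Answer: 221954670/293203 ≈ 757.00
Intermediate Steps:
Y(R, h) = 2*h*(20 + R) (Y(R, h) = (20 + R)*(2*h) = 2*h*(20 + R))
l = 1/293203 (l = 1/(292551 + 652) = 1/293203 ≈ 3.4106e-6)
Z(511, Y(18, S(-3))) - l = (246 + 511) - 1*1/293203 = 757 - 1/293203 = 221954670/293203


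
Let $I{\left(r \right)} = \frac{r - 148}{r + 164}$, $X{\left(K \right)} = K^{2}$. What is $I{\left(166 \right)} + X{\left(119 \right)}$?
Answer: $\frac{778858}{55} \approx 14161.0$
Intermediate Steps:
$I{\left(r \right)} = \frac{-148 + r}{164 + r}$ ($I{\left(r \right)} = \frac{r - 148}{164 + r} = \frac{-148 + r}{164 + r}$)
$I{\left(166 \right)} + X{\left(119 \right)} = \frac{-148 + 166}{164 + 166} + 119^{2} = \frac{1}{330} \cdot 18 + 14161 = \frac{3}{55} + 14161 = \frac{778858}{55}$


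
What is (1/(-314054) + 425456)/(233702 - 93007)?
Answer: 133616158623/44185827530 ≈ 3.0240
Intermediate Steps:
(1/(-314054) + 425456)/(233702 - 93007) = (-1/314054 + 425456)/140695 = (133616158623/314054)*(1/140695) = 133616158623/44185827530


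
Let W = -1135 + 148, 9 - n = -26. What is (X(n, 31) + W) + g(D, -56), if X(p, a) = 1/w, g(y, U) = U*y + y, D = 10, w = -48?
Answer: -73777/48 ≈ -1537.0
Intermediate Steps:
n = 35 (n = 9 - 1*(-26) = 9 + 26 = 35)
g(y, U) = y + U*y
X(p, a) = -1/48 (X(p, a) = 1/(-48) = -1/48)
W = -987
(X(n, 31) + W) + g(D, -56) = (-1/48 - 987) + 10*(1 - 56) = -47377/48 + 10*(-55) = -47377/48 - 550 = -73777/48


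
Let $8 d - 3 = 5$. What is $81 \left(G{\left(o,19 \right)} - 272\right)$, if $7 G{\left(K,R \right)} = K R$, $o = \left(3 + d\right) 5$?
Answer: $- \frac{123444}{7} \approx -17635.0$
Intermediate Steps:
$d = 1$ ($d = \frac{3}{8} + \frac{1}{8} \cdot 5 = \frac{3}{8} + \frac{5}{8} = 1$)
$o = 20$ ($o = \left(3 + 1\right) 5 = 4 \cdot 5 = 20$)
$G{\left(K,R \right)} = \frac{K R}{7}$
$81 \left(G{\left(o,19 \right)} - 272\right) = 81 \left(\frac{1}{7} \cdot 20 \cdot 19 - 272\right) = 81 \left(\frac{380}{7} - 272\right) = 81 \left(- \frac{1524}{7}\right) = - \frac{123444}{7}$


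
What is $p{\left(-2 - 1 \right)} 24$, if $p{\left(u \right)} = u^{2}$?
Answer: $216$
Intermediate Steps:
$p{\left(-2 - 1 \right)} 24 = \left(-2 - 1\right)^{2} \cdot 24 = \left(-3\right)^{2} \cdot 24 = 9 \cdot 24 = 216$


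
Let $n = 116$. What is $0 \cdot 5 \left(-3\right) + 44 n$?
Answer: $5104$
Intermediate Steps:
$0 \cdot 5 \left(-3\right) + 44 n = 0 \cdot 5 \left(-3\right) + 44 \cdot 116 = 0 \left(-3\right) + 5104 = 0 + 5104 = 5104$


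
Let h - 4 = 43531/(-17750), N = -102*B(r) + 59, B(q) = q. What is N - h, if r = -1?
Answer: 2830281/17750 ≈ 159.45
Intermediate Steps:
N = 161 (N = -102*(-1) + 59 = 102 + 59 = 161)
h = 27469/17750 (h = 4 + 43531/(-17750) = 4 + 43531*(-1/17750) = 4 - 43531/17750 = 27469/17750 ≈ 1.5476)
N - h = 161 - 1*27469/17750 = 161 - 27469/17750 = 2830281/17750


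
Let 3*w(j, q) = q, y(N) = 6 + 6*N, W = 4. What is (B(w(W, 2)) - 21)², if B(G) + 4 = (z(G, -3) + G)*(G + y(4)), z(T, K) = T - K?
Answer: 942841/81 ≈ 11640.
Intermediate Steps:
w(j, q) = q/3
B(G) = -4 + (3 + 2*G)*(30 + G) (B(G) = -4 + ((G - 1*(-3)) + G)*(G + (6 + 6*4)) = -4 + ((G + 3) + G)*(G + (6 + 24)) = -4 + ((3 + G) + G)*(G + 30) = -4 + (3 + 2*G)*(30 + G))
(B(w(W, 2)) - 21)² = ((86 + 2*((⅓)*2)² + 63*((⅓)*2)) - 21)² = ((86 + 2*(⅔)² + 63*(⅔)) - 21)² = ((86 + 2*(4/9) + 42) - 21)² = ((86 + 8/9 + 42) - 21)² = (1160/9 - 21)² = (971/9)² = 942841/81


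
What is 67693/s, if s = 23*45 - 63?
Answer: 67693/972 ≈ 69.643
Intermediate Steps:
s = 972 (s = 1035 - 63 = 972)
67693/s = 67693/972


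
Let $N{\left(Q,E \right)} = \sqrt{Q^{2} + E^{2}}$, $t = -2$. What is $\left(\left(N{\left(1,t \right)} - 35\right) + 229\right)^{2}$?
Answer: $\left(194 + \sqrt{5}\right)^{2} \approx 38509.0$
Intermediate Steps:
$N{\left(Q,E \right)} = \sqrt{E^{2} + Q^{2}}$
$\left(\left(N{\left(1,t \right)} - 35\right) + 229\right)^{2} = \left(\left(\sqrt{\left(-2\right)^{2} + 1^{2}} - 35\right) + 229\right)^{2} = \left(\left(\sqrt{4 + 1} - 35\right) + 229\right)^{2} = \left(\left(\sqrt{5} - 35\right) + 229\right)^{2} = \left(\left(-35 + \sqrt{5}\right) + 229\right)^{2} = \left(194 + \sqrt{5}\right)^{2}$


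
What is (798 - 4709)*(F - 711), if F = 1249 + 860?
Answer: -5467578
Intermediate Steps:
F = 2109
(798 - 4709)*(F - 711) = (798 - 4709)*(2109 - 711) = -3911*1398 = -5467578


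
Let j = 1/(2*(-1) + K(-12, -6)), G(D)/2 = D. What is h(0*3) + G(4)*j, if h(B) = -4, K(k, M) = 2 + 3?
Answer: -4/3 ≈ -1.3333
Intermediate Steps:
K(k, M) = 5
G(D) = 2*D
j = ⅓ (j = 1/(2*(-1) + 5) = 1/(-2 + 5) = 1/3 = ⅓ ≈ 0.33333)
h(0*3) + G(4)*j = -4 + (2*4)*(⅓) = -4 + 8*(⅓) = -4 + 8/3 = -4/3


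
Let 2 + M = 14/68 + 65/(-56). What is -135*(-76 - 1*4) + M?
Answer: 10278787/952 ≈ 10797.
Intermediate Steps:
M = -2813/952 (M = -2 + (14/68 + 65/(-56)) = -2 + (14*(1/68) + 65*(-1/56)) = -2 + (7/34 - 65/56) = -2 - 909/952 = -2813/952 ≈ -2.9548)
-135*(-76 - 1*4) + M = -135*(-76 - 1*4) - 2813/952 = -135*(-76 - 4) - 2813/952 = -135*(-80) - 2813/952 = 10800 - 2813/952 = 10278787/952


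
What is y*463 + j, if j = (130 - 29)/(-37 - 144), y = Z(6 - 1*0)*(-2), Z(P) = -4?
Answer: 670323/181 ≈ 3703.4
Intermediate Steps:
y = 8 (y = -4*(-2) = 8)
j = -101/181 (j = 101/(-181) = 101*(-1/181) = -101/181 ≈ -0.55801)
y*463 + j = 8*463 - 101/181 = 3704 - 101/181 = 670323/181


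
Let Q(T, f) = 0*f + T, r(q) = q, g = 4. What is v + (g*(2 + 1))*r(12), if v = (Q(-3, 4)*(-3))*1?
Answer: 153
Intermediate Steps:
Q(T, f) = T (Q(T, f) = 0 + T = T)
v = 9 (v = -3*(-3)*1 = 9*1 = 9)
v + (g*(2 + 1))*r(12) = 9 + (4*(2 + 1))*12 = 9 + (4*3)*12 = 9 + 12*12 = 9 + 144 = 153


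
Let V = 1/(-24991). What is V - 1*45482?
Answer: -1136640663/24991 ≈ -45482.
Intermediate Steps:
V = -1/24991 ≈ -4.0014e-5
V - 1*45482 = -1/24991 - 1*45482 = -1/24991 - 45482 = -1136640663/24991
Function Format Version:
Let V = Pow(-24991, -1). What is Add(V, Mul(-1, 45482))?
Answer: Rational(-1136640663, 24991) ≈ -45482.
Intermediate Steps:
V = Rational(-1, 24991) ≈ -4.0014e-5
Add(V, Mul(-1, 45482)) = Add(Rational(-1, 24991), Mul(-1, 45482)) = Add(Rational(-1, 24991), -45482) = Rational(-1136640663, 24991)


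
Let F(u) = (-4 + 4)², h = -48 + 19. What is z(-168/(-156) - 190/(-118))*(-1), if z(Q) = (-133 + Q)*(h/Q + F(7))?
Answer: -2898550/2061 ≈ -1406.4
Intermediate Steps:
h = -29
F(u) = 0 (F(u) = 0² = 0)
z(Q) = -29*(-133 + Q)/Q (z(Q) = (-133 + Q)*(-29/Q + 0) = (-133 + Q)*(-29/Q) = -29*(-133 + Q)/Q)
z(-168/(-156) - 190/(-118))*(-1) = (-29 + 3857/(-168/(-156) - 190/(-118)))*(-1) = (-29 + 3857/(-168*(-1/156) - 190*(-1/118)))*(-1) = (-29 + 3857/(14/13 + 95/59))*(-1) = (-29 + 3857/(2061/767))*(-1) = (-29 + 3857*(767/2061))*(-1) = (-29 + 2958319/2061)*(-1) = (2898550/2061)*(-1) = -2898550/2061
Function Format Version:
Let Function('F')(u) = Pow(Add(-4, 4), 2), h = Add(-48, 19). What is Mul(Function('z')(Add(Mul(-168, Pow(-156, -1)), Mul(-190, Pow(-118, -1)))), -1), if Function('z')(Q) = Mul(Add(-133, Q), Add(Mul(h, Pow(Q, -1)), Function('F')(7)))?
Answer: Rational(-2898550, 2061) ≈ -1406.4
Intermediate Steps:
h = -29
Function('F')(u) = 0 (Function('F')(u) = Pow(0, 2) = 0)
Function('z')(Q) = Mul(-29, Pow(Q, -1), Add(-133, Q)) (Function('z')(Q) = Mul(Add(-133, Q), Add(Mul(-29, Pow(Q, -1)), 0)) = Mul(Add(-133, Q), Mul(-29, Pow(Q, -1))) = Mul(-29, Pow(Q, -1), Add(-133, Q)))
Mul(Function('z')(Add(Mul(-168, Pow(-156, -1)), Mul(-190, Pow(-118, -1)))), -1) = Mul(Add(-29, Mul(3857, Pow(Add(Mul(-168, Pow(-156, -1)), Mul(-190, Pow(-118, -1))), -1))), -1) = Mul(Add(-29, Mul(3857, Pow(Add(Mul(-168, Rational(-1, 156)), Mul(-190, Rational(-1, 118))), -1))), -1) = Mul(Add(-29, Mul(3857, Pow(Add(Rational(14, 13), Rational(95, 59)), -1))), -1) = Mul(Add(-29, Mul(3857, Pow(Rational(2061, 767), -1))), -1) = Mul(Add(-29, Mul(3857, Rational(767, 2061))), -1) = Mul(Add(-29, Rational(2958319, 2061)), -1) = Mul(Rational(2898550, 2061), -1) = Rational(-2898550, 2061)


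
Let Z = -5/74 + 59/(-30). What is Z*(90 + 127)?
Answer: -244993/555 ≈ -441.43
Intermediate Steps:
Z = -1129/555 (Z = -5*1/74 + 59*(-1/30) = -5/74 - 59/30 = -1129/555 ≈ -2.0342)
Z*(90 + 127) = -1129*(90 + 127)/555 = -1129/555*217 = -244993/555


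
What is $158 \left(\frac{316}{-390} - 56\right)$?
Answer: $- \frac{1750324}{195} \approx -8976.0$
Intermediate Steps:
$158 \left(\frac{316}{-390} - 56\right) = 158 \left(316 \left(- \frac{1}{390}\right) - 56\right) = 158 \left(- \frac{158}{195} - 56\right) = 158 \left(- \frac{11078}{195}\right) = - \frac{1750324}{195}$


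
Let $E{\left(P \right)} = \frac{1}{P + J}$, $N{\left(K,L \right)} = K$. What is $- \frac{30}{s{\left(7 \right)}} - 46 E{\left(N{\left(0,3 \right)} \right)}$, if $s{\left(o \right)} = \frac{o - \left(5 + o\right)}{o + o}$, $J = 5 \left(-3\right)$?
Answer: $\frac{1306}{15} \approx 87.067$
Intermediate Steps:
$J = -15$
$s{\left(o \right)} = - \frac{5}{2 o}$
$E{\left(P \right)} = \frac{1}{-15 + P}$ ($E{\left(P \right)} = \frac{1}{P - 15} = \frac{1}{-15 + P}$)
$- \frac{30}{s{\left(7 \right)}} - 46 E{\left(N{\left(0,3 \right)} \right)} = - \frac{30}{\left(- \frac{5}{2}\right) \frac{1}{7}} - \frac{46}{-15 + 0} = - \frac{30}{\left(- \frac{5}{2}\right) \frac{1}{7}} - \frac{46}{-15} = - \frac{30}{- \frac{5}{14}} - - \frac{46}{15} = \left(-30\right) \left(- \frac{14}{5}\right) + \frac{46}{15} = 84 + \frac{46}{15} = \frac{1306}{15}$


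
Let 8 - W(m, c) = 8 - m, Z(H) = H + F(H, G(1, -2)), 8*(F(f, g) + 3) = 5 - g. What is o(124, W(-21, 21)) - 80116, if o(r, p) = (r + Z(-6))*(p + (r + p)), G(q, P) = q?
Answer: -70645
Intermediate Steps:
F(f, g) = -19/8 - g/8 (F(f, g) = -3 + (5 - g)/8 = -3 + (5/8 - g/8) = -19/8 - g/8)
Z(H) = -5/2 + H (Z(H) = H + (-19/8 - 1/8*1) = H + (-19/8 - 1/8) = H - 5/2 = -5/2 + H)
W(m, c) = m (W(m, c) = 8 - (8 - m) = 8 + (-8 + m) = m)
o(r, p) = (-17/2 + r)*(r + 2*p) (o(r, p) = (r + (-5/2 - 6))*(p + (r + p)) = (r - 17/2)*(p + (p + r)) = (-17/2 + r)*(r + 2*p))
o(124, W(-21, 21)) - 80116 = (124**2 - 17*(-21) - 17/2*124 + 2*(-21)*124) - 80116 = (15376 + 357 - 1054 - 5208) - 80116 = 9471 - 80116 = -70645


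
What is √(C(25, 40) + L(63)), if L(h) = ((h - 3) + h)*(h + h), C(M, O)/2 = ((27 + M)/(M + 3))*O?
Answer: √766682/7 ≈ 125.09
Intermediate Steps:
C(M, O) = 2*O*(27 + M)/(3 + M) (C(M, O) = 2*(((27 + M)/(M + 3))*O) = 2*(((27 + M)/(3 + M))*O) = 2*(O*(27 + M)/(3 + M)) = 2*O*(27 + M)/(3 + M))
L(h) = 2*h*(-3 + 2*h) (L(h) = ((-3 + h) + h)*(2*h) = (-3 + 2*h)*(2*h) = 2*h*(-3 + 2*h))
√(C(25, 40) + L(63)) = √(2*40*(27 + 25)/(3 + 25) + 2*63*(-3 + 2*63)) = √(2*40*52/28 + 2*63*(-3 + 126)) = √(2*40*(1/28)*52 + 2*63*123) = √(1040/7 + 15498) = √(109526/7) = √766682/7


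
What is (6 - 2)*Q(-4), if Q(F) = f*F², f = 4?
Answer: 256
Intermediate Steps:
Q(F) = 4*F²
(6 - 2)*Q(-4) = (6 - 2)*(4*(-4)²) = 4*(4*16) = 4*64 = 256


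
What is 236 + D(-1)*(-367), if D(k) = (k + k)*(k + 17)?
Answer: 11980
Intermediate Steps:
D(k) = 2*k*(17 + k) (D(k) = (2*k)*(17 + k) = 2*k*(17 + k))
236 + D(-1)*(-367) = 236 + (2*(-1)*(17 - 1))*(-367) = 236 + (2*(-1)*16)*(-367) = 236 - 32*(-367) = 236 + 11744 = 11980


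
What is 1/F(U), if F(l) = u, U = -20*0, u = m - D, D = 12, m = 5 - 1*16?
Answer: -1/23 ≈ -0.043478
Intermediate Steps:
m = -11 (m = 5 - 16 = -11)
u = -23 (u = -11 - 1*12 = -11 - 12 = -23)
U = 0
F(l) = -23
1/F(U) = 1/(-23) = -1/23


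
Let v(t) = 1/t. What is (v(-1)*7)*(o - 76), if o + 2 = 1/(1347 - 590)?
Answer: 413315/757 ≈ 545.99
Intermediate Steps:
o = -1513/757 (o = -2 + 1/(1347 - 590) = -2 + 1/757 = -1513/757 ≈ -1.9987)
(v(-1)*7)*(o - 76) = (7/(-1))*(-1513/757 - 76) = -1*7*(-59045/757) = -7*(-59045/757) = 413315/757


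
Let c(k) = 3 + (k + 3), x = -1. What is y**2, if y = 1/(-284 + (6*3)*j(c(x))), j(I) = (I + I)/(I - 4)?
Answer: 1/10816 ≈ 9.2456e-5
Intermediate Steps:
c(k) = 6 + k (c(k) = 3 + (3 + k) = 6 + k)
j(I) = 2*I/(-4 + I) (j(I) = (2*I)/(-4 + I) = 2*I/(-4 + I))
y = -1/104 (y = 1/(-284 + (6*3)*(2*(6 - 1)/(-4 + (6 - 1)))) = 1/(-284 + 18*(2*5/(-4 + 5))) = 1/(-284 + 18*(2*5/1)) = 1/(-284 + 18*(2*5*1)) = 1/(-284 + 18*10) = 1/(-284 + 180) = 1/(-104) = -1/104 ≈ -0.0096154)
y**2 = (-1/104)**2 = 1/10816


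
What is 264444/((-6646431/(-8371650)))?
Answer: 737944204200/2215477 ≈ 3.3309e+5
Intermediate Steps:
264444/((-6646431/(-8371650))) = 264444/((-6646431*(-1/8371650))) = 264444/(2215477/2790550) = 264444*(2790550/2215477) = 737944204200/2215477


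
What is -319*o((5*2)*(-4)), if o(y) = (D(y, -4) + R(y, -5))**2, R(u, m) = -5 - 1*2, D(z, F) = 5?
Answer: -1276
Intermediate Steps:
R(u, m) = -7 (R(u, m) = -5 - 2 = -7)
o(y) = 4 (o(y) = (5 - 7)**2 = (-2)**2 = 4)
-319*o((5*2)*(-4)) = -319*4 = -1276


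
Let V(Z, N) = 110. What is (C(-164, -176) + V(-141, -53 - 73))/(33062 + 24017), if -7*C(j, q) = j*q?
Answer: -2554/36323 ≈ -0.070314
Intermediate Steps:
C(j, q) = -j*q/7
(C(-164, -176) + V(-141, -53 - 73))/(33062 + 24017) = (-⅐*(-164)*(-176) + 110)/(33062 + 24017) = (-28864/7 + 110)/57079 = -28094/7*1/57079 = -2554/36323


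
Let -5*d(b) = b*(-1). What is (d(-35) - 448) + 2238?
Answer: 1783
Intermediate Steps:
d(b) = b/5 (d(b) = -b*(-1)/5 = -(-1)*b/5 = b/5)
(d(-35) - 448) + 2238 = ((⅕)*(-35) - 448) + 2238 = (-7 - 448) + 2238 = -455 + 2238 = 1783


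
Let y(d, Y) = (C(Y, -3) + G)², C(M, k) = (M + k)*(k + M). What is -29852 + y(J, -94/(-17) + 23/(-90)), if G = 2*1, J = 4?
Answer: -163301627688691919/5479812810000 ≈ -29801.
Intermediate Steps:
C(M, k) = (M + k)² (C(M, k) = (M + k)*(M + k) = (M + k)²)
G = 2
y(d, Y) = (2 + (-3 + Y)²)² (y(d, Y) = ((Y - 3)² + 2)² = ((-3 + Y)² + 2)² = (2 + (-3 + Y)²)²)
-29852 + y(J, -94/(-17) + 23/(-90)) = -29852 + (2 + (-3 + (-94/(-17) + 23/(-90)))²)² = -29852 + (2 + (-3 + (-94*(-1/17) + 23*(-1/90)))²)² = -29852 + (2 + (-3 + (94/17 - 23/90))²)² = -29852 + (2 + (-3 + 8069/1530)²)² = -29852 + (2 + (3479/1530)²)² = -29852 + (2 + 12103441/2340900)² = -29852 + (16785241/2340900)² = -29852 + 281744315428081/5479812810000 = -163301627688691919/5479812810000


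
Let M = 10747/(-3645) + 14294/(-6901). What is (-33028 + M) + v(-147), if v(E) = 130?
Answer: -827647328887/25154145 ≈ -32903.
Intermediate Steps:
M = -126266677/25154145 (M = 10747*(-1/3645) + 14294*(-1/6901) = -10747/3645 - 14294/6901 = -126266677/25154145 ≈ -5.0197)
(-33028 + M) + v(-147) = (-33028 - 126266677/25154145) + 130 = -830917367737/25154145 + 130 = -827647328887/25154145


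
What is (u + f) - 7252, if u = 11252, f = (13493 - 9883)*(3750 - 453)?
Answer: 11906170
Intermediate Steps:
f = 11902170 (f = 3610*3297 = 11902170)
(u + f) - 7252 = (11252 + 11902170) - 7252 = 11913422 - 7252 = 11906170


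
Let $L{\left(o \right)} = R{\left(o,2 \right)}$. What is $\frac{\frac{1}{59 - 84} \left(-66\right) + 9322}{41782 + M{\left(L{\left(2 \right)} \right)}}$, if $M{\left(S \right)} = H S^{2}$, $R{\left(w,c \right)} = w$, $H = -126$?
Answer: $\frac{116558}{515975} \approx 0.2259$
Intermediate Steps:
$L{\left(o \right)} = o$
$M{\left(S \right)} = - 126 S^{2}$
$\frac{\frac{1}{59 - 84} \left(-66\right) + 9322}{41782 + M{\left(L{\left(2 \right)} \right)}} = \frac{\frac{1}{59 - 84} \left(-66\right) + 9322}{41782 - 126 \cdot 2^{2}} = \frac{\frac{1}{59 - 84} \left(-66\right) + 9322}{41782 - 504} = \frac{\frac{1}{-25} \left(-66\right) + 9322}{41782 - 504} = \frac{\left(- \frac{1}{25}\right) \left(-66\right) + 9322}{41278} = \left(\frac{66}{25} + 9322\right) \frac{1}{41278} = \frac{233116}{25} \cdot \frac{1}{41278} = \frac{116558}{515975}$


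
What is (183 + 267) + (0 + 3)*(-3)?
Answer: 441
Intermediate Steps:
(183 + 267) + (0 + 3)*(-3) = 450 + 3*(-3) = 450 - 9 = 441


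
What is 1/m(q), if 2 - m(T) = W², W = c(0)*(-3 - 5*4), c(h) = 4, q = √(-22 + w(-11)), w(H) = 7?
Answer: -1/8462 ≈ -0.00011818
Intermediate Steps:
q = I*√15 (q = √(-22 + 7) = √(-15) = I*√15 ≈ 3.873*I)
W = -92 (W = 4*(-3 - 5*4) = 4*(-3 - 20) = 4*(-23) = -92)
m(T) = -8462 (m(T) = 2 - 1*(-92)² = 2 - 1*8464 = 2 - 8464 = -8462)
1/m(q) = 1/(-8462) = -1/8462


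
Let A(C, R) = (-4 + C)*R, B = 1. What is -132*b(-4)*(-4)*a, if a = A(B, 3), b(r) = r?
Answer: 19008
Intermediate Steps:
A(C, R) = R*(-4 + C)
a = -9 (a = 3*(-4 + 1) = 3*(-3) = -9)
-132*b(-4)*(-4)*a = -132*(-4*(-4))*(-9) = -2112*(-9) = -132*(-144) = 19008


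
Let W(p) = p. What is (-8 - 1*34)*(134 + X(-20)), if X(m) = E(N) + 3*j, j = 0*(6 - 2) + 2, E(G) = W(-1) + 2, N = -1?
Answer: -5922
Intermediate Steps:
E(G) = 1 (E(G) = -1 + 2 = 1)
j = 2 (j = 0*4 + 2 = 0 + 2 = 2)
X(m) = 7 (X(m) = 1 + 3*2 = 1 + 6 = 7)
(-8 - 1*34)*(134 + X(-20)) = (-8 - 1*34)*(134 + 7) = (-8 - 34)*141 = -42*141 = -5922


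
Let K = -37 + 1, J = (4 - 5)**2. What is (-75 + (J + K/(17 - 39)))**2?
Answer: 633616/121 ≈ 5236.5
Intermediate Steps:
J = 1 (J = (-1)**2 = 1)
K = -36
(-75 + (J + K/(17 - 39)))**2 = (-75 + (1 - 36/(17 - 39)))**2 = (-75 + (1 - 36/(-22)))**2 = (-75 + (1 - 36*(-1/22)))**2 = (-75 + (1 + 18/11))**2 = (-75 + 29/11)**2 = (-796/11)**2 = 633616/121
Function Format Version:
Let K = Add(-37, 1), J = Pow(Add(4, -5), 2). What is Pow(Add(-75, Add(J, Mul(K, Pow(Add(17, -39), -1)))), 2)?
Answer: Rational(633616, 121) ≈ 5236.5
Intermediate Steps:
J = 1 (J = Pow(-1, 2) = 1)
K = -36
Pow(Add(-75, Add(J, Mul(K, Pow(Add(17, -39), -1)))), 2) = Pow(Add(-75, Add(1, Mul(-36, Pow(Add(17, -39), -1)))), 2) = Pow(Add(-75, Add(1, Mul(-36, Pow(-22, -1)))), 2) = Pow(Add(-75, Add(1, Mul(-36, Rational(-1, 22)))), 2) = Pow(Add(-75, Add(1, Rational(18, 11))), 2) = Pow(Add(-75, Rational(29, 11)), 2) = Pow(Rational(-796, 11), 2) = Rational(633616, 121)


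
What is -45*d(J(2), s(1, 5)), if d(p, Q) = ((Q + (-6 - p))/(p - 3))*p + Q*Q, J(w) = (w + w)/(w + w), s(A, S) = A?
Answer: -180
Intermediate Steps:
J(w) = 1 (J(w) = (2*w)/((2*w)) = (2*w)*(1/(2*w)) = 1)
d(p, Q) = Q² + p*(-6 + Q - p)/(-3 + p) (d(p, Q) = ((-6 + Q - p)/(-3 + p))*p + Q² = p*(-6 + Q - p)/(-3 + p) + Q² = Q² + p*(-6 + Q - p)/(-3 + p))
-45*d(J(2), s(1, 5)) = -45*(-1*1² - 6*1 - 3*1² + 1*1 + 1*1²)/(-3 + 1) = -45*(-1*1 - 6 - 3*1 + 1 + 1*1)/(-2) = -(-45)*(-1 - 6 - 3 + 1 + 1)/2 = -(-45)*(-8)/2 = -45*4 = -180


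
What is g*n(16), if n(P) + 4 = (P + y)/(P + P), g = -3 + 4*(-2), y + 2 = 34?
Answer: 55/2 ≈ 27.500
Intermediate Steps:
y = 32 (y = -2 + 34 = 32)
g = -11 (g = -3 - 8 = -11)
n(P) = -4 + (32 + P)/(2*P) (n(P) = -4 + (P + 32)/(P + P) = -4 + (32 + P)/((2*P)) = -4 + (32 + P)*(1/(2*P)) = -4 + (32 + P)/(2*P))
g*n(16) = -11*(-7/2 + 16/16) = -11*(-7/2 + 16*(1/16)) = -11*(-7/2 + 1) = -11*(-5/2) = 55/2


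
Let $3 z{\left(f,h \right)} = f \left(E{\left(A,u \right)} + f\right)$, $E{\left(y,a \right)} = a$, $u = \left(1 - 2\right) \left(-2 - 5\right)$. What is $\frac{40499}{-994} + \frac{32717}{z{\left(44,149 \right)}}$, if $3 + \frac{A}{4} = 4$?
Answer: $\frac{1113723}{371756} \approx 2.9958$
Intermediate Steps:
$A = 4$ ($A = -12 + 4 \cdot 4 = -12 + 16 = 4$)
$u = 7$ ($u = \left(-1\right) \left(-7\right) = 7$)
$z{\left(f,h \right)} = \frac{f \left(7 + f\right)}{3}$
$\frac{40499}{-994} + \frac{32717}{z{\left(44,149 \right)}} = \frac{40499}{-994} + \frac{32717}{\frac{1}{3} \cdot 44 \left(7 + 44\right)} = 40499 \left(- \frac{1}{994}\right) + \frac{32717}{\frac{1}{3} \cdot 44 \cdot 51} = - \frac{40499}{994} + \frac{32717}{748} = \frac{1113723}{371756}$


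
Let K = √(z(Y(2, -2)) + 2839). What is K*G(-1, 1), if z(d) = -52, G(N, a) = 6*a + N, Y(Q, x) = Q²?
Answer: 5*√2787 ≈ 263.96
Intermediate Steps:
G(N, a) = N + 6*a
K = √2787 (K = √(-52 + 2839) = √2787 ≈ 52.792)
K*G(-1, 1) = √2787*(-1 + 6*1) = √2787*(-1 + 6) = √2787*5 = 5*√2787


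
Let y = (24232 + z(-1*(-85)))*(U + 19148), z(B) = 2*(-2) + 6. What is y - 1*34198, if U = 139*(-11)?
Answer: 426944648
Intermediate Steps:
U = -1529
z(B) = 2 (z(B) = -4 + 6 = 2)
y = 426978846 (y = (24232 + 2)*(-1529 + 19148) = 24234*17619 = 426978846)
y - 1*34198 = 426978846 - 1*34198 = 426978846 - 34198 = 426944648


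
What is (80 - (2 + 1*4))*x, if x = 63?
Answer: 4662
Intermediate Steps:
(80 - (2 + 1*4))*x = (80 - (2 + 1*4))*63 = (80 - (2 + 4))*63 = (80 - 1*6)*63 = (80 - 6)*63 = 74*63 = 4662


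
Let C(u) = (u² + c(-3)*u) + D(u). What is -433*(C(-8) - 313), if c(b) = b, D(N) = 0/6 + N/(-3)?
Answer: 288811/3 ≈ 96270.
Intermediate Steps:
D(N) = -N/3 (D(N) = 0*(⅙) + N*(-⅓) = 0 - N/3 = -N/3)
C(u) = u² - 10*u/3 (C(u) = (u² - 3*u) - u/3 = u² - 10*u/3)
-433*(C(-8) - 313) = -433*((⅓)*(-8)*(-10 + 3*(-8)) - 313) = -433*((⅓)*(-8)*(-10 - 24) - 313) = -433*((⅓)*(-8)*(-34) - 313) = -433*(272/3 - 313) = -433*(-667/3) = 288811/3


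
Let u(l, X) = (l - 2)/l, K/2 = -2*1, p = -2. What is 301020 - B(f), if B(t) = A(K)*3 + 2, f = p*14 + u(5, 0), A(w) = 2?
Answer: 301012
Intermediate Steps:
K = -4 (K = 2*(-2*1) = 2*(-2) = -4)
u(l, X) = (-2 + l)/l
f = -137/5 (f = -2*14 + (-2 + 5)/5 = -28 + (⅕)*3 = -28 + ⅗ = -137/5 ≈ -27.400)
B(t) = 8 (B(t) = 2*3 + 2 = 6 + 2 = 8)
301020 - B(f) = 301020 - 1*8 = 301020 - 8 = 301012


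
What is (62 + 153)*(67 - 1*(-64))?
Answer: 28165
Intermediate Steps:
(62 + 153)*(67 - 1*(-64)) = 215*(67 + 64) = 215*131 = 28165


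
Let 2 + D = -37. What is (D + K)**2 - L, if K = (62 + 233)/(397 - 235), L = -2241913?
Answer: 58873041301/26244 ≈ 2.2433e+6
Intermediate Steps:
D = -39 (D = -2 - 37 = -39)
K = 295/162 ≈ 1.8210
(D + K)**2 - L = (-39 + 295/162)**2 - 1*(-2241913) = (-6023/162)**2 + 2241913 = 36276529/26244 + 2241913 = 58873041301/26244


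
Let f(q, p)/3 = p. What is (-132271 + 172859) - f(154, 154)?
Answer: 40126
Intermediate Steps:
f(q, p) = 3*p
(-132271 + 172859) - f(154, 154) = (-132271 + 172859) - 3*154 = 40588 - 1*462 = 40588 - 462 = 40126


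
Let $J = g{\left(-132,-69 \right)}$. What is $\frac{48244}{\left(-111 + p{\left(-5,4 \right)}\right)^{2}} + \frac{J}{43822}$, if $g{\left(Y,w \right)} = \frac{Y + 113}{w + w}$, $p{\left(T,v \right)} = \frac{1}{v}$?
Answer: $\frac{4668043766875}{1186803267564} \approx 3.9333$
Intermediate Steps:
$g{\left(Y,w \right)} = \frac{113 + Y}{2 w}$
$J = \frac{19}{138}$ ($J = \frac{113 - 132}{2 \left(-69\right)} = \frac{1}{2} \left(- \frac{1}{69}\right) \left(-19\right) = \frac{19}{138} \approx 0.13768$)
$\frac{48244}{\left(-111 + p{\left(-5,4 \right)}\right)^{2}} + \frac{J}{43822} = \frac{48244}{\left(-111 + \frac{1}{4}\right)^{2}} + \frac{19}{138 \cdot 43822} = \frac{48244}{\left(-111 + \frac{1}{4}\right)^{2}} + \frac{19}{138} \cdot \frac{1}{43822} = \frac{48244}{\left(- \frac{443}{4}\right)^{2}} + \frac{19}{6047436} = \frac{48244}{\frac{196249}{16}} + \frac{19}{6047436} = 48244 \cdot \frac{16}{196249} + \frac{19}{6047436} = \frac{771904}{196249} + \frac{19}{6047436} = \frac{4668043766875}{1186803267564}$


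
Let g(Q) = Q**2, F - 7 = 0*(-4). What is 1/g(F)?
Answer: 1/49 ≈ 0.020408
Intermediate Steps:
F = 7 (F = 7 + 0*(-4) = 7 + 0 = 7)
1/g(F) = 1/(7**2) = 1/49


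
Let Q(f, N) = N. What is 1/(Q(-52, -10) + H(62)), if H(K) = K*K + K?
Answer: 1/3896 ≈ 0.00025667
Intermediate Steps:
H(K) = K + K² (H(K) = K² + K = K + K²)
1/(Q(-52, -10) + H(62)) = 1/(-10 + 62*(1 + 62)) = 1/(-10 + 62*63) = 1/(-10 + 3906) = 1/3896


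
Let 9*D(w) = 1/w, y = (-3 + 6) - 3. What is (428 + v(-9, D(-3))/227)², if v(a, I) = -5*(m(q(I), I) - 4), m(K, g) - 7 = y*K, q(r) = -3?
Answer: 9436373881/51529 ≈ 1.8313e+5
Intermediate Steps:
y = 0 (y = 3 - 3 = 0)
D(w) = 1/(9*w) (D(w) = (1/w)/9 = 1/(9*w))
m(K, g) = 7 (m(K, g) = 7 + 0*K = 7 + 0 = 7)
v(a, I) = -15 (v(a, I) = -5*(7 - 4) = -5*3 = -15)
(428 + v(-9, D(-3))/227)² = (428 - 15/227)² = (97141/227)² = 9436373881/51529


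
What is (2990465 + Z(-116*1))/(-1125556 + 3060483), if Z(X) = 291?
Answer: 96476/62417 ≈ 1.5457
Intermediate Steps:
(2990465 + Z(-116*1))/(-1125556 + 3060483) = (2990465 + 291)/(-1125556 + 3060483) = 2990756/1934927 = 2990756*(1/1934927) = 96476/62417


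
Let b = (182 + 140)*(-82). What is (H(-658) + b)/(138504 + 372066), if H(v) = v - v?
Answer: -13202/255285 ≈ -0.051715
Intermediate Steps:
b = -26404 (b = 322*(-82) = -26404)
H(v) = 0
(H(-658) + b)/(138504 + 372066) = (0 - 26404)/(138504 + 372066) = -26404/510570 = -26404*1/510570 = -13202/255285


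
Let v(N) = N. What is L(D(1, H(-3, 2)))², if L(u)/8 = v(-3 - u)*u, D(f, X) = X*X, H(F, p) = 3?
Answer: 746496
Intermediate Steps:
D(f, X) = X²
L(u) = 8*u*(-3 - u) (L(u) = 8*((-3 - u)*u) = 8*(u*(-3 - u)) = 8*u*(-3 - u))
L(D(1, H(-3, 2)))² = (-8*3²*(3 + 3²))² = (-8*9*(3 + 9))² = (-8*9*12)² = (-864)² = 746496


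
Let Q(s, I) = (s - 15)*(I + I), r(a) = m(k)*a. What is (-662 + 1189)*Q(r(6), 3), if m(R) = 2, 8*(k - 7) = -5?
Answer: -9486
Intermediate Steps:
k = 51/8 (k = 7 + (⅛)*(-5) = 7 - 5/8 = 51/8 ≈ 6.3750)
r(a) = 2*a
Q(s, I) = 2*I*(-15 + s) (Q(s, I) = (-15 + s)*(2*I) = 2*I*(-15 + s))
(-662 + 1189)*Q(r(6), 3) = (-662 + 1189)*(2*3*(-15 + 2*6)) = 527*(2*3*(-15 + 12)) = 527*(2*3*(-3)) = 527*(-18) = -9486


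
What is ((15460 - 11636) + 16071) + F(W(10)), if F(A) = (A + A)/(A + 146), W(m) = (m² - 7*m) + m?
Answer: 1850275/93 ≈ 19895.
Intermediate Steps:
W(m) = m² - 6*m
F(A) = 2*A/(146 + A) (F(A) = (2*A)/(146 + A) = 2*A/(146 + A))
((15460 - 11636) + 16071) + F(W(10)) = ((15460 - 11636) + 16071) + 2*(10*(-6 + 10))/(146 + 10*(-6 + 10)) = (3824 + 16071) + 2*(10*4)/(146 + 10*4) = 19895 + 2*40/(146 + 40) = 19895 + 2*40/186 = 19895 + 2*40*(1/186) = 19895 + 40/93 = 1850275/93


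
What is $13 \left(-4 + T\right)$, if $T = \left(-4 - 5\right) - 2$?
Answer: $-195$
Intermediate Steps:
$T = -11$ ($T = -9 - 2 = -11$)
$13 \left(-4 + T\right) = 13 \left(-4 - 11\right) = 13 \left(-15\right) = -195$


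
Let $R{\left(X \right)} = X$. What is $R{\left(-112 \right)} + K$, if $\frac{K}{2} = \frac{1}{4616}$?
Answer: $- \frac{258495}{2308} \approx -112.0$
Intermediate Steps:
$K = \frac{1}{2308}$ ($K = \frac{2}{4616} = 2 \cdot \frac{1}{4616} = \frac{1}{2308} \approx 0.00043328$)
$R{\left(-112 \right)} + K = -112 + \frac{1}{2308} = - \frac{258495}{2308}$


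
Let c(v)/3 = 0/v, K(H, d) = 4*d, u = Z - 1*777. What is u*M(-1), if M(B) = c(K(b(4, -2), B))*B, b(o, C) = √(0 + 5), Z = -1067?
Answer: 0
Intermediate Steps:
b(o, C) = √5
u = -1844 (u = -1067 - 1*777 = -1067 - 777 = -1844)
c(v) = 0 (c(v) = 3*(0/v) = 3*0 = 0)
M(B) = 0 (M(B) = 0*B = 0)
u*M(-1) = -1844*0 = 0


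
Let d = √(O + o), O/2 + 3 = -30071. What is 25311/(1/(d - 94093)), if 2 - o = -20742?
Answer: -2381587923 + 50622*I*√9851 ≈ -2.3816e+9 + 5.0243e+6*I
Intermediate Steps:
o = 20744 (o = 2 - 1*(-20742) = 2 + 20742 = 20744)
O = -60148 (O = -6 + 2*(-30071) = -6 - 60142 = -60148)
d = 2*I*√9851 (d = √(-60148 + 20744) = √(-39404) = 2*I*√9851 ≈ 198.5*I)
25311/(1/(d - 94093)) = 25311/(1/(2*I*√9851 - 94093)) = 25311/(1/(-94093 + 2*I*√9851)) = 25311*(-94093 + 2*I*√9851) = -2381587923 + 50622*I*√9851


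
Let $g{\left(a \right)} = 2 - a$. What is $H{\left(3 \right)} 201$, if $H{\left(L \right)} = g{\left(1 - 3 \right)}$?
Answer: $804$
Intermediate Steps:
$H{\left(L \right)} = 4$ ($H{\left(L \right)} = 2 - \left(1 - 3\right) = 2 - -2 = 2 + 2 = 4$)
$H{\left(3 \right)} 201 = 4 \cdot 201 = 804$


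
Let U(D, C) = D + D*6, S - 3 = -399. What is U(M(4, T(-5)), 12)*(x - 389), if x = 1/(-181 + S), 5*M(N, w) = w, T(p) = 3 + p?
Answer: 3142356/2885 ≈ 1089.2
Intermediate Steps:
S = -396 (S = 3 - 399 = -396)
M(N, w) = w/5
x = -1/577 (x = 1/(-181 - 396) = 1/(-577) = -1/577 ≈ -0.0017331)
U(D, C) = 7*D (U(D, C) = D + 6*D = 7*D)
U(M(4, T(-5)), 12)*(x - 389) = (7*((3 - 5)/5))*(-1/577 - 389) = (7*((⅕)*(-2)))*(-224454/577) = (7*(-⅖))*(-224454/577) = -14/5*(-224454/577) = 3142356/2885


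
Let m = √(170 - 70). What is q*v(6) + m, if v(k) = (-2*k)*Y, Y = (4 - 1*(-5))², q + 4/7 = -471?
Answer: 3208642/7 ≈ 4.5838e+5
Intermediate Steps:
m = 10 (m = √100 = 10)
q = -3301/7 (q = -4/7 - 471 = -3301/7 ≈ -471.57)
Y = 81 (Y = (4 + 5)² = 9² = 81)
v(k) = -162*k (v(k) = -2*k*81 = -162*k)
q*v(6) + m = -(-534762)*6/7 + 10 = -3301/7*(-972) + 10 = 3208572/7 + 10 = 3208642/7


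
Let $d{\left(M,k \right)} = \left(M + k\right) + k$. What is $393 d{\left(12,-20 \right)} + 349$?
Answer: $-10655$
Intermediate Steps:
$d{\left(M,k \right)} = M + 2 k$
$393 d{\left(12,-20 \right)} + 349 = 393 \left(12 + 2 \left(-20\right)\right) + 349 = 393 \left(12 - 40\right) + 349 = 393 \left(-28\right) + 349 = -11004 + 349 = -10655$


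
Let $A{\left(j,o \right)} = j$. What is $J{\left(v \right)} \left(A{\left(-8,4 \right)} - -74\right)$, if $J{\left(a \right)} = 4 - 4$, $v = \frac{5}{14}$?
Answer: $0$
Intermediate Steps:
$v = \frac{5}{14}$ ($v = 5 \cdot \frac{1}{14} = \frac{5}{14} \approx 0.35714$)
$J{\left(a \right)} = 0$ ($J{\left(a \right)} = 4 - 4 = 0$)
$J{\left(v \right)} \left(A{\left(-8,4 \right)} - -74\right) = 0 \left(-8 - -74\right) = 0 \left(-8 + 74\right) = 0 \cdot 66 = 0$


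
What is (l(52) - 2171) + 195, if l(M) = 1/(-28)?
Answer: -55329/28 ≈ -1976.0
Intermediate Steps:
l(M) = -1/28
(l(52) - 2171) + 195 = (-1/28 - 2171) + 195 = -60789/28 + 195 = -55329/28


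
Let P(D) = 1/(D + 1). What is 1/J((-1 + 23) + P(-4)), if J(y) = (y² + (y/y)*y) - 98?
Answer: 9/3538 ≈ 0.0025438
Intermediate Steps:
P(D) = 1/(1 + D)
J(y) = -98 + y + y² (J(y) = (y² + 1*y) - 98 = (y² + y) - 98 = (y + y²) - 98 = -98 + y + y²)
1/J((-1 + 23) + P(-4)) = 1/(-98 + ((-1 + 23) + 1/(1 - 4)) + ((-1 + 23) + 1/(1 - 4))²) = 1/(-98 + (22 + 1/(-3)) + (22 + 1/(-3))²) = 1/(-98 + (22 - ⅓) + (22 - ⅓)²) = 1/(-98 + 65/3 + (65/3)²) = 1/(-98 + 65/3 + 4225/9) = 1/(3538/9) = 9/3538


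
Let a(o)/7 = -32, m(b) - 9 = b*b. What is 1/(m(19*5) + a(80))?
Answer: 1/8810 ≈ 0.00011351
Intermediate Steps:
m(b) = 9 + b² (m(b) = 9 + b*b = 9 + b²)
a(o) = -224 (a(o) = 7*(-32) = -224)
1/(m(19*5) + a(80)) = 1/((9 + (19*5)²) - 224) = 1/((9 + 95²) - 224) = 1/((9 + 9025) - 224) = 1/(9034 - 224) = 1/8810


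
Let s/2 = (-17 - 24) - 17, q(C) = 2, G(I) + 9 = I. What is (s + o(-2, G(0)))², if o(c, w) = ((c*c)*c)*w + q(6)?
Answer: 1764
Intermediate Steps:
G(I) = -9 + I
o(c, w) = 2 + w*c³ (o(c, w) = ((c*c)*c)*w + 2 = (c²*c)*w + 2 = c³*w + 2 = w*c³ + 2 = 2 + w*c³)
s = -116 (s = 2*((-17 - 24) - 17) = 2*(-41 - 17) = 2*(-58) = -116)
(s + o(-2, G(0)))² = (-116 + (2 + (-9 + 0)*(-2)³))² = (-116 + (2 - 9*(-8)))² = (-116 + (2 + 72))² = (-116 + 74)² = (-42)² = 1764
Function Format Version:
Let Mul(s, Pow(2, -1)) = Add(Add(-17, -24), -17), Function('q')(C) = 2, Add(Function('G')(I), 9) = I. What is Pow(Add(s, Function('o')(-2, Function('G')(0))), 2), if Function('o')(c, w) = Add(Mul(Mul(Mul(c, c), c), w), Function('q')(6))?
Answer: 1764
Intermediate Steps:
Function('G')(I) = Add(-9, I)
Function('o')(c, w) = Add(2, Mul(w, Pow(c, 3))) (Function('o')(c, w) = Add(Mul(Mul(Mul(c, c), c), w), 2) = Add(Mul(Mul(Pow(c, 2), c), w), 2) = Add(Mul(Pow(c, 3), w), 2) = Add(Mul(w, Pow(c, 3)), 2) = Add(2, Mul(w, Pow(c, 3))))
s = -116 (s = Mul(2, Add(Add(-17, -24), -17)) = Mul(2, Add(-41, -17)) = Mul(2, -58) = -116)
Pow(Add(s, Function('o')(-2, Function('G')(0))), 2) = Pow(Add(-116, Add(2, Mul(Add(-9, 0), Pow(-2, 3)))), 2) = Pow(Add(-116, Add(2, Mul(-9, -8))), 2) = Pow(Add(-116, Add(2, 72)), 2) = Pow(Add(-116, 74), 2) = Pow(-42, 2) = 1764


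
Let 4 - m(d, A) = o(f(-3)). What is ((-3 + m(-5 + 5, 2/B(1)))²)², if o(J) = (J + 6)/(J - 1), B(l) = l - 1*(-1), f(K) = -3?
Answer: 2401/256 ≈ 9.3789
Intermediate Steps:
B(l) = 1 + l (B(l) = l + 1 = 1 + l)
o(J) = (6 + J)/(-1 + J)
m(d, A) = 19/4 (m(d, A) = 4 - (6 - 3)/(-1 - 3) = 4 - 3/(-4) = 4 - (-1)*3/4 = 4 - 1*(-¾) = 4 + ¾ = 19/4)
((-3 + m(-5 + 5, 2/B(1)))²)² = ((-3 + 19/4)²)² = ((7/4)²)² = (49/16)² = 2401/256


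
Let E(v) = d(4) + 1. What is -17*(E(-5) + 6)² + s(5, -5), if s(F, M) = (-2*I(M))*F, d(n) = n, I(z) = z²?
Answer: -2307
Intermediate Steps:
E(v) = 5 (E(v) = 4 + 1 = 5)
s(F, M) = -2*F*M² (s(F, M) = (-2*M²)*F = -2*F*M²)
-17*(E(-5) + 6)² + s(5, -5) = -17*(5 + 6)² - 2*5*(-5)² = -17*11² - 2*5*25 = -17*121 - 250 = -2057 - 250 = -2307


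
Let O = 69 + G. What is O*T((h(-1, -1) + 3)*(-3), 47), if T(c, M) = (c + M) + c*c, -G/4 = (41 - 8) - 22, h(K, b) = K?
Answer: 1925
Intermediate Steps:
G = -44 (G = -4*((41 - 8) - 22) = -4*(33 - 22) = -4*11 = -44)
O = 25 (O = 69 - 44 = 25)
T(c, M) = M + c + c**2 (T(c, M) = (M + c) + c**2 = M + c + c**2)
O*T((h(-1, -1) + 3)*(-3), 47) = 25*(47 + (-1 + 3)*(-3) + ((-1 + 3)*(-3))**2) = 25*(47 + 2*(-3) + (2*(-3))**2) = 25*(47 - 6 + (-6)**2) = 25*(47 - 6 + 36) = 25*77 = 1925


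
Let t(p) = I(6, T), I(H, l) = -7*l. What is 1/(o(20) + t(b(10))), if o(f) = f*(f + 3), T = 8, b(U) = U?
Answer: 1/404 ≈ 0.0024752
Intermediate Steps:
o(f) = f*(3 + f)
t(p) = -56 (t(p) = -7*8 = -56)
1/(o(20) + t(b(10))) = 1/(20*(3 + 20) - 56) = 1/(20*23 - 56) = 1/(460 - 56) = 1/404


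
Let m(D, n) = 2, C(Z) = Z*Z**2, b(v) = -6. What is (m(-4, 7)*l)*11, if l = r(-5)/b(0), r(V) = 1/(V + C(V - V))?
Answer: 11/15 ≈ 0.73333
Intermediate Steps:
C(Z) = Z**3
r(V) = 1/V (r(V) = 1/(V + (V - V)**3) = 1/(V + 0**3) = 1/(V + 0) = 1/V)
l = 1/30 (l = 1/(-5*(-6)) = -1/5*(-1/6) = 1/30 ≈ 0.033333)
(m(-4, 7)*l)*11 = (2*(1/30))*11 = (1/15)*11 = 11/15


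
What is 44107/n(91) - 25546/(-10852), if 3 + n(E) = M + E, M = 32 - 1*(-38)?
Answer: 60335679/214327 ≈ 281.51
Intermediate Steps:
M = 70 (M = 32 + 38 = 70)
n(E) = 67 + E (n(E) = -3 + (70 + E) = 67 + E)
44107/n(91) - 25546/(-10852) = 44107/(67 + 91) - 25546/(-10852) = 44107/158 - 25546*(-1/10852) = 44107*(1/158) + 12773/5426 = 44107/158 + 12773/5426 = 60335679/214327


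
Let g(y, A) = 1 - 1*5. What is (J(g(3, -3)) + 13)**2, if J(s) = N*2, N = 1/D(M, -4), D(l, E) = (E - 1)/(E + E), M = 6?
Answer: 6561/25 ≈ 262.44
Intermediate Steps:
D(l, E) = (-1 + E)/(2*E) (D(l, E) = (-1 + E)/((2*E)) = (-1 + E)*(1/(2*E)) = (-1 + E)/(2*E))
g(y, A) = -4 (g(y, A) = 1 - 5 = -4)
N = 8/5 (N = 1/((1/2)*(-1 - 4)/(-4)) = 1/((1/2)*(-1/4)*(-5)) = 1/(5/8) = 8/5 ≈ 1.6000)
J(s) = 16/5 (J(s) = (8/5)*2 = 16/5)
(J(g(3, -3)) + 13)**2 = (16/5 + 13)**2 = (81/5)**2 = 6561/25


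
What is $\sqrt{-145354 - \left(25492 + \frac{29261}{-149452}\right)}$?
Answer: $\frac{3 i \sqrt{105999856950617}}{74726} \approx 413.33 i$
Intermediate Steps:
$\sqrt{-145354 - \left(25492 + \frac{29261}{-149452}\right)} = \sqrt{-145354 - \frac{3809801123}{149452}} = \sqrt{- \frac{25533247131}{149452}} = \frac{3 i \sqrt{105999856950617}}{74726}$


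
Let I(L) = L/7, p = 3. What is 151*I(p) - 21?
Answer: 306/7 ≈ 43.714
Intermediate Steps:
I(L) = L/7 (I(L) = L*(⅐) = L/7)
151*I(p) - 21 = 151*((⅐)*3) - 21 = 151*(3/7) - 21 = 453/7 - 21 = 306/7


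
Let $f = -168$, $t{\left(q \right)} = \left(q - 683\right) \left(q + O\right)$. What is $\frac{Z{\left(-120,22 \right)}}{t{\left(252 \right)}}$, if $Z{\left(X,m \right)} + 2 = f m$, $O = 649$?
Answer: $\frac{3698}{388331} \approx 0.0095228$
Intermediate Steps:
$t{\left(q \right)} = \left(-683 + q\right) \left(649 + q\right)$ ($t{\left(q \right)} = \left(q - 683\right) \left(q + 649\right) = \left(-683 + q\right) \left(649 + q\right)$)
$Z{\left(X,m \right)} = -2 - 168 m$
$\frac{Z{\left(-120,22 \right)}}{t{\left(252 \right)}} = \frac{-2 - 3696}{-443267 + 252^{2} - 8568} = \frac{-2 - 3696}{-443267 + 63504 - 8568} = - \frac{3698}{-388331} = \left(-3698\right) \left(- \frac{1}{388331}\right) = \frac{3698}{388331}$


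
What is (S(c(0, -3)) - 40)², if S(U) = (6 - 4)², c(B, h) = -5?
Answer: 1296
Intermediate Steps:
S(U) = 4 (S(U) = 2² = 4)
(S(c(0, -3)) - 40)² = (4 - 40)² = (-36)² = 1296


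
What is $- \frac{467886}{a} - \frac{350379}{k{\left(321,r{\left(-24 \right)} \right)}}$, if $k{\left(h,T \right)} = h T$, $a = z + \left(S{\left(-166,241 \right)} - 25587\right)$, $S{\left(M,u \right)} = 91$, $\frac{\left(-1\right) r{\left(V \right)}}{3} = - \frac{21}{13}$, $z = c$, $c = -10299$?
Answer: $- \frac{5688205681}{26810455} \approx -212.16$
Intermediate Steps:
$z = -10299$
$r{\left(V \right)} = \frac{63}{13}$ ($r{\left(V \right)} = - 3 \left(- \frac{21}{13}\right) = - 3 \left(\left(-21\right) \frac{1}{13}\right) = \left(-3\right) \left(- \frac{21}{13}\right) = \frac{63}{13}$)
$a = -35795$ ($a = -10299 + \left(91 - 25587\right) = -10299 - 25496 = -35795$)
$k{\left(h,T \right)} = T h$
$- \frac{467886}{a} - \frac{350379}{k{\left(321,r{\left(-24 \right)} \right)}} = - \frac{467886}{-35795} - \frac{350379}{\frac{63}{13} \cdot 321} = \left(-467886\right) \left(- \frac{1}{35795}\right) - \frac{350379}{\frac{20223}{13}} = \frac{467886}{35795} - \frac{168701}{749} = - \frac{5688205681}{26810455}$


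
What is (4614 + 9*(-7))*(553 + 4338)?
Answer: 22258941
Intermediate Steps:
(4614 + 9*(-7))*(553 + 4338) = (4614 - 63)*4891 = 4551*4891 = 22258941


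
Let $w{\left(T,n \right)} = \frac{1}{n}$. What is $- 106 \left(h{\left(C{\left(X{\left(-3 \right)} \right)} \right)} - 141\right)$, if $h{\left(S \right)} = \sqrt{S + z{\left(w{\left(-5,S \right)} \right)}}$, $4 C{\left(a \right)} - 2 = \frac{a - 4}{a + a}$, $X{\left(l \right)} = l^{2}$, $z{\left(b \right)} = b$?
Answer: $14946 - \frac{53 \sqrt{562930}}{246} \approx 14784.0$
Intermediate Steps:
$C{\left(a \right)} = \frac{1}{2} + \frac{-4 + a}{8 a}$ ($C{\left(a \right)} = \frac{1}{2} + \frac{\left(a - 4\right) \frac{1}{a + a}}{4} = \frac{1}{2} + \frac{\left(-4 + a\right) \frac{1}{2 a}}{4} = \frac{1}{2} + \frac{\frac{1}{2} \frac{1}{a} \left(-4 + a\right)}{4} = \frac{1}{2} + \frac{-4 + a}{8 a}$)
$h{\left(S \right)} = \sqrt{S + \frac{1}{S}}$
$- 106 \left(h{\left(C{\left(X{\left(-3 \right)} \right)} \right)} - 141\right) = - 106 \left(\sqrt{\frac{-4 + 5 \left(-3\right)^{2}}{8 \left(-3\right)^{2}} + \frac{1}{\frac{1}{8} \frac{1}{\left(-3\right)^{2}} \left(-4 + 5 \left(-3\right)^{2}\right)}} - 141\right) = - 106 \left(\sqrt{\frac{-4 + 5 \cdot 9}{8 \cdot 9} + \frac{1}{\frac{1}{8} \cdot \frac{1}{9} \left(-4 + 5 \cdot 9\right)}} - 141\right) = - 106 \left(\sqrt{\frac{1}{8} \cdot \frac{1}{9} \left(-4 + 45\right) + \frac{1}{\frac{1}{8} \cdot \frac{1}{9} \left(-4 + 45\right)}} - 141\right) = - 106 \left(\sqrt{\frac{1}{8} \cdot \frac{1}{9} \cdot 41 + \frac{1}{\frac{1}{8} \cdot \frac{1}{9} \cdot 41}} - 141\right) = - 106 \left(\sqrt{\frac{41}{72} + \frac{1}{\frac{41}{72}}} - 141\right) = - 106 \left(\sqrt{\frac{41}{72} + \frac{72}{41}} - 141\right) = - 106 \left(\sqrt{\frac{6865}{2952}} - 141\right) = - 106 \left(\frac{\sqrt{562930}}{492} - 141\right) = - 106 \left(-141 + \frac{\sqrt{562930}}{492}\right) = 14946 - \frac{53 \sqrt{562930}}{246}$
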